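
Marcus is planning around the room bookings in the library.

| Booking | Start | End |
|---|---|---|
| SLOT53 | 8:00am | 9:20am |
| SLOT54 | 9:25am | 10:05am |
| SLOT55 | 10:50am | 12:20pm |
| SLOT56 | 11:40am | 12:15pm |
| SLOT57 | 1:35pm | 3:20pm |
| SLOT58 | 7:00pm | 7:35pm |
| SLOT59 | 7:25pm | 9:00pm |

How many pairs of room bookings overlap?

2

Sorted by start: SLOT53, SLOT54, SLOT55, SLOT56, SLOT57, SLOT58, SLOT59.
SLOT54 starts after SLOT53 ends, so nothing later overlaps SLOT53 either.
SLOT55 starts after SLOT54 ends, so nothing later overlaps SLOT54 either.
SLOT56 starts before SLOT55 ends → SLOT55 and SLOT56 overlap.
SLOT57 starts after SLOT55 ends, so nothing later overlaps SLOT55 either.
SLOT57 starts after SLOT56 ends, so nothing later overlaps SLOT56 either.
SLOT58 starts after SLOT57 ends, so nothing later overlaps SLOT57 either.
SLOT59 starts before SLOT58 ends → SLOT58 and SLOT59 overlap.
Overlapping pairs: SLOT55 & SLOT56, SLOT58 & SLOT59 — 2 in total.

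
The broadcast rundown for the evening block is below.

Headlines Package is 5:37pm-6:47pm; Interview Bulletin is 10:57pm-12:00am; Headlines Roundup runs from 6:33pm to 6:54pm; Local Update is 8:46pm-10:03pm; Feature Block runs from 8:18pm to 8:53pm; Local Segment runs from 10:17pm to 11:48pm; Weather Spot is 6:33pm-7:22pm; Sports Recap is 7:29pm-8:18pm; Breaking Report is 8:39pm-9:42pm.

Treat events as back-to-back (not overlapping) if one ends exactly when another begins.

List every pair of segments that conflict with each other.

Breaking Report & Feature Block, Breaking Report & Local Update, Feature Block & Local Update, Headlines Package & Headlines Roundup, Headlines Package & Weather Spot, Headlines Roundup & Weather Spot, Interview Bulletin & Local Segment

Sorted by start: Headlines Package, Weather Spot, Headlines Roundup, Sports Recap, Feature Block, Breaking Report, Local Update, Local Segment, Interview Bulletin.
Weather Spot starts before Headlines Package ends → Headlines Package and Weather Spot overlap.
Headlines Roundup starts before Headlines Package ends → Headlines Package and Headlines Roundup overlap.
Sports Recap starts after Headlines Package ends; Headlines Package is clear from here.
Headlines Roundup starts before Weather Spot ends → Weather Spot and Headlines Roundup overlap.
Sports Recap starts after Weather Spot ends; Weather Spot is clear from here.
Sports Recap starts after Headlines Roundup ends; Headlines Roundup is clear from here.
Feature Block starts exactly when Sports Recap ends (back-to-back, no overlap); Sports Recap is clear from here.
Breaking Report starts before Feature Block ends → Feature Block and Breaking Report overlap.
Local Update starts before Feature Block ends → Feature Block and Local Update overlap.
Local Segment starts after Feature Block ends; Feature Block is clear from here.
Local Update starts before Breaking Report ends → Breaking Report and Local Update overlap.
Local Segment starts after Breaking Report ends; Breaking Report is clear from here.
Local Segment starts after Local Update ends; Local Update is clear from here.
Interview Bulletin starts before Local Segment ends → Local Segment and Interview Bulletin overlap.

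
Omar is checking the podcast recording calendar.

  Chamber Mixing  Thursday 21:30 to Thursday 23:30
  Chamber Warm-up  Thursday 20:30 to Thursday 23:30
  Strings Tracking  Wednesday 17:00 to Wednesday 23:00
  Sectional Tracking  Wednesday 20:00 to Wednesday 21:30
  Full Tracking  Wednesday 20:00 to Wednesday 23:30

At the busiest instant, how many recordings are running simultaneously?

3

Sweep the timeline, counting +1 at each start and −1 at each end (ends before starts at a tie):
Wednesday 17:00 start Strings Tracking → 1
Wednesday 20:00 start Full Tracking → 2
Wednesday 20:00 start Sectional Tracking → 3
Wednesday 21:30 end Sectional Tracking → 2
Wednesday 23:00 end Strings Tracking → 1
Wednesday 23:30 end Full Tracking → 0
Thursday 20:30 start Chamber Warm-up → 1
Thursday 21:30 start Chamber Mixing → 2
Thursday 23:30 end Chamber Mixing → 1
Thursday 23:30 end Chamber Warm-up → 0
Peak is 3, at Wednesday 20:00 (Full Tracking, Sectional Tracking, Strings Tracking).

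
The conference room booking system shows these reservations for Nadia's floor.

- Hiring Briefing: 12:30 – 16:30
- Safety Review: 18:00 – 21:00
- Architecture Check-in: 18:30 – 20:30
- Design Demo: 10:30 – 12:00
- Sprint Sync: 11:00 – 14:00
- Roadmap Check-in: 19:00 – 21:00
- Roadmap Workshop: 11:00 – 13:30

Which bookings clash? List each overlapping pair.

Architecture Check-in & Roadmap Check-in, Architecture Check-in & Safety Review, Design Demo & Roadmap Workshop, Design Demo & Sprint Sync, Hiring Briefing & Roadmap Workshop, Hiring Briefing & Sprint Sync, Roadmap Check-in & Safety Review, Roadmap Workshop & Sprint Sync

Sorted by start: Design Demo, Sprint Sync, Roadmap Workshop, Hiring Briefing, Safety Review, Architecture Check-in, Roadmap Check-in.
Sprint Sync starts before Design Demo ends → Design Demo and Sprint Sync overlap.
Roadmap Workshop starts before Design Demo ends → Design Demo and Roadmap Workshop overlap.
Hiring Briefing starts after Design Demo ends — done with Design Demo.
Roadmap Workshop starts before Sprint Sync ends → Sprint Sync and Roadmap Workshop overlap.
Hiring Briefing starts before Sprint Sync ends → Sprint Sync and Hiring Briefing overlap.
Safety Review starts after Sprint Sync ends — done with Sprint Sync.
Hiring Briefing starts before Roadmap Workshop ends → Roadmap Workshop and Hiring Briefing overlap.
Safety Review starts after Roadmap Workshop ends — done with Roadmap Workshop.
Safety Review starts after Hiring Briefing ends — done with Hiring Briefing.
Architecture Check-in starts before Safety Review ends → Safety Review and Architecture Check-in overlap.
Roadmap Check-in starts before Safety Review ends → Safety Review and Roadmap Check-in overlap.
Roadmap Check-in starts before Architecture Check-in ends → Architecture Check-in and Roadmap Check-in overlap.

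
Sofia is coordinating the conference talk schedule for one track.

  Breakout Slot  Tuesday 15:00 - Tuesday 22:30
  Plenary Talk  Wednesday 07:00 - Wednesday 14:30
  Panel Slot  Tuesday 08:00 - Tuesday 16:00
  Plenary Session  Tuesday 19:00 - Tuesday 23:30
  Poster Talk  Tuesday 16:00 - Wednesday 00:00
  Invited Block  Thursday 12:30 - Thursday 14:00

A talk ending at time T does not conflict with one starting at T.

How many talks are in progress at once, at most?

3

Sweep the timeline, counting +1 at each start and −1 at each end (ends before starts at a tie):
Tuesday 08:00 start Panel Slot → 1
Tuesday 15:00 start Breakout Slot → 2
Tuesday 16:00 end Panel Slot → 1
Tuesday 16:00 start Poster Talk → 2
Tuesday 19:00 start Plenary Session → 3
Tuesday 22:30 end Breakout Slot → 2
Tuesday 23:30 end Plenary Session → 1
Wednesday 00:00 end Poster Talk → 0
Wednesday 07:00 start Plenary Talk → 1
Wednesday 14:30 end Plenary Talk → 0
Thursday 12:30 start Invited Block → 1
Thursday 14:00 end Invited Block → 0
Peak is 3, at Tuesday 19:00 (Breakout Slot, Plenary Session, Poster Talk).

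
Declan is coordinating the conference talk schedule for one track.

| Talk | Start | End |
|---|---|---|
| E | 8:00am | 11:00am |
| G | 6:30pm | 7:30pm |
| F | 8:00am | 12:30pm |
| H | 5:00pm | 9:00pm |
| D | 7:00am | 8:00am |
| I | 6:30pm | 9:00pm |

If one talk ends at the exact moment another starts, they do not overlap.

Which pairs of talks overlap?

E & F, G & H, G & I, H & I

Sorted by start: D, E, F, H, G, I.
E starts exactly when D ends (back-to-back, no overlap) — done with D.
F starts before E ends → E and F overlap.
H starts after E ends — done with E.
H starts after F ends — done with F.
G starts before H ends → H and G overlap.
I starts before H ends → H and I overlap.
I starts before G ends → G and I overlap.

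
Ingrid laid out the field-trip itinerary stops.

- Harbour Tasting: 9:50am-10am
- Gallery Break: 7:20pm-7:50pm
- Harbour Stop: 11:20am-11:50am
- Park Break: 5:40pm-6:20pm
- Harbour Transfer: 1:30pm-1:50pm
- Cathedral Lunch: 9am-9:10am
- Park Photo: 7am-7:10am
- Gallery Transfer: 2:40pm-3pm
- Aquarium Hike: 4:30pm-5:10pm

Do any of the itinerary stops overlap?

No

Sorted by start: Park Photo, Cathedral Lunch, Harbour Tasting, Harbour Stop, Harbour Transfer, Gallery Transfer, Aquarium Hike, Park Break, Gallery Break.
Cathedral Lunch starts after Park Photo ends — done with Park Photo.
Harbour Tasting starts after Cathedral Lunch ends — done with Cathedral Lunch.
Harbour Stop starts after Harbour Tasting ends — done with Harbour Tasting.
Harbour Transfer starts after Harbour Stop ends — done with Harbour Stop.
Gallery Transfer starts after Harbour Transfer ends — done with Harbour Transfer.
Aquarium Hike starts after Gallery Transfer ends — done with Gallery Transfer.
Park Break starts after Aquarium Hike ends — done with Aquarium Hike.
Gallery Break starts after Park Break ends.
Every pair is clear; the schedule has no overlaps.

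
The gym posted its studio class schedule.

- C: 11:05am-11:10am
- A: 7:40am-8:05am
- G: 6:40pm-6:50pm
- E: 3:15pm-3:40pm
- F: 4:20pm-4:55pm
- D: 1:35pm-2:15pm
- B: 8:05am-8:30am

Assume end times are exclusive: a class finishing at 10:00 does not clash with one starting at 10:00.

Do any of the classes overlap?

Check each pair: they overlap iff neither finishes before the other starts.
Sorted by start: A, B, C, D, E, F, G.
B starts exactly when A ends (back-to-back, no overlap); A is clear from here.
C starts after B ends; B is clear from here.
D starts after C ends; C is clear from here.
E starts after D ends; D is clear from here.
F starts after E ends; E is clear from here.
G starts after F ends.
Every pair is clear; the schedule has no overlaps.

No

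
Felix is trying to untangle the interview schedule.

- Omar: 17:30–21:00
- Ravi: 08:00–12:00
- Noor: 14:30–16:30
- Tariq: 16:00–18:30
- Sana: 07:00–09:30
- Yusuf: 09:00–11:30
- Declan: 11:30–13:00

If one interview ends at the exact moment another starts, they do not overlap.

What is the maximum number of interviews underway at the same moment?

3

Sweep the timeline, counting +1 at each start and −1 at each end (ends before starts at a tie):
07:00 start Sana → 1
08:00 start Ravi → 2
09:00 start Yusuf → 3
09:30 end Sana → 2
11:30 end Yusuf → 1
11:30 start Declan → 2
12:00 end Ravi → 1
13:00 end Declan → 0
14:30 start Noor → 1
16:00 start Tariq → 2
16:30 end Noor → 1
17:30 start Omar → 2
18:30 end Tariq → 1
21:00 end Omar → 0
Peak is 3, at 09:00 (Ravi, Sana, Yusuf).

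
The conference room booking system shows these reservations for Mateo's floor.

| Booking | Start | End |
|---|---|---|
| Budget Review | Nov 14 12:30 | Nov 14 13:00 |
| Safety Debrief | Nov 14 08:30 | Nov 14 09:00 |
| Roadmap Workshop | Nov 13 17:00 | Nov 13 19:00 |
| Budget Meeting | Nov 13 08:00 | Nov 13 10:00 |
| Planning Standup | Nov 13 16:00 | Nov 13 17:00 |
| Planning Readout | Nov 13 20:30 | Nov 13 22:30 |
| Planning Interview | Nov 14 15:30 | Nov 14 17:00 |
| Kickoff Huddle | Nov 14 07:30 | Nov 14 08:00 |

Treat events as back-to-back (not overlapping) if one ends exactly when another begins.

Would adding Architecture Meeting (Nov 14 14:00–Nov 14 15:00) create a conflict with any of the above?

Budget Meeting: ends Nov 13 10:00 at or before Architecture Meeting starts Nov 14 14:00 → clear.
Planning Standup: ends Nov 13 17:00 at or before Architecture Meeting starts Nov 14 14:00 → clear.
Roadmap Workshop: ends Nov 13 19:00 at or before Architecture Meeting starts Nov 14 14:00 → clear.
Planning Readout: ends Nov 13 22:30 at or before Architecture Meeting starts Nov 14 14:00 → clear.
Kickoff Huddle: ends Nov 14 08:00 at or before Architecture Meeting starts Nov 14 14:00 → clear.
Safety Debrief: ends Nov 14 09:00 at or before Architecture Meeting starts Nov 14 14:00 → clear.
Budget Review: ends Nov 14 13:00 at or before Architecture Meeting starts Nov 14 14:00 → clear.
Planning Interview: starts Nov 14 15:30 at or after Architecture Meeting ends Nov 14 15:00 → clear.

No — it doesn't clash with anything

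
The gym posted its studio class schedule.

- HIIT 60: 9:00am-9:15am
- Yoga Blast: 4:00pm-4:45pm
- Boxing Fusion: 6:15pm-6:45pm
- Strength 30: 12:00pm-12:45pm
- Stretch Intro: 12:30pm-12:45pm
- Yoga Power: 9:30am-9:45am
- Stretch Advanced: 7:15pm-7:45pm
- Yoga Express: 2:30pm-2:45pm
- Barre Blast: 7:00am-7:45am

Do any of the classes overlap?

Yes

Sorted by start: Barre Blast, HIIT 60, Yoga Power, Strength 30, Stretch Intro, Yoga Express, Yoga Blast, Boxing Fusion, Stretch Advanced.
HIIT 60 starts after Barre Blast ends, so nothing later overlaps Barre Blast either.
Yoga Power starts after HIIT 60 ends, so nothing later overlaps HIIT 60 either.
Strength 30 starts after Yoga Power ends, so nothing later overlaps Yoga Power either.
Stretch Intro starts before Strength 30 ends → Strength 30 and Stretch Intro overlap.
That's a conflict, so the schedule is not conflict-free.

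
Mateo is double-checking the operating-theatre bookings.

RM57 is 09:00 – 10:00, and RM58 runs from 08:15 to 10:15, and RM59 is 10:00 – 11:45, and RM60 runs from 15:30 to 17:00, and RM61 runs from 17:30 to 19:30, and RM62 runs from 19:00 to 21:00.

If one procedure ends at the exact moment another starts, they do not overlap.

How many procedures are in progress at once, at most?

2

Sweep the timeline, counting +1 at each start and −1 at each end (ends before starts at a tie):
08:15 start RM58 → 1
09:00 start RM57 → 2
10:00 end RM57 → 1
10:00 start RM59 → 2
10:15 end RM58 → 1
11:45 end RM59 → 0
15:30 start RM60 → 1
17:00 end RM60 → 0
17:30 start RM61 → 1
19:00 start RM62 → 2
19:30 end RM61 → 1
21:00 end RM62 → 0
Peak is 2, at 09:00 (RM57, RM58).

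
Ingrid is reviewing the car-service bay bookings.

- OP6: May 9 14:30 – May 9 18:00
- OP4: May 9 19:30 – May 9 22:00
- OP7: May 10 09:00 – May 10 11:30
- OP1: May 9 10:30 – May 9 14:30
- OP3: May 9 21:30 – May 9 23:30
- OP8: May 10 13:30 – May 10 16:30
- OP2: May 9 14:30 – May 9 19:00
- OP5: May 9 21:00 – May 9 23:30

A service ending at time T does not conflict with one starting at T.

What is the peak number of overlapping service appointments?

3

Sweep the timeline, counting +1 at each start and −1 at each end (ends before starts at a tie):
May 9 10:30 start OP1 → 1
May 9 14:30 end OP1 → 0
May 9 14:30 start OP2 → 1
May 9 14:30 start OP6 → 2
May 9 18:00 end OP6 → 1
May 9 19:00 end OP2 → 0
May 9 19:30 start OP4 → 1
May 9 21:00 start OP5 → 2
May 9 21:30 start OP3 → 3
May 9 22:00 end OP4 → 2
May 9 23:30 end OP3 → 1
May 9 23:30 end OP5 → 0
May 10 09:00 start OP7 → 1
May 10 11:30 end OP7 → 0
May 10 13:30 start OP8 → 1
May 10 16:30 end OP8 → 0
Peak is 3, at May 9 21:30 (OP3, OP4, OP5).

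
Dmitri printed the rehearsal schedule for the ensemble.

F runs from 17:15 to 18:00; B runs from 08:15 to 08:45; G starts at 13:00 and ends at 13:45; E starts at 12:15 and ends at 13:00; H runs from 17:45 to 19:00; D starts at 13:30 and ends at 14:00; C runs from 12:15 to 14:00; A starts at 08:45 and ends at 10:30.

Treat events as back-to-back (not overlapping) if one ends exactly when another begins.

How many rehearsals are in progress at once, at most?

3

Sweep the timeline, counting +1 at each start and −1 at each end (ends before starts at a tie):
08:15 start B → 1
08:45 end B → 0
08:45 start A → 1
10:30 end A → 0
12:15 start C → 1
12:15 start E → 2
13:00 end E → 1
13:00 start G → 2
13:30 start D → 3
13:45 end G → 2
14:00 end C → 1
14:00 end D → 0
17:15 start F → 1
17:45 start H → 2
18:00 end F → 1
19:00 end H → 0
Peak is 3, at 13:30 (C, D, G).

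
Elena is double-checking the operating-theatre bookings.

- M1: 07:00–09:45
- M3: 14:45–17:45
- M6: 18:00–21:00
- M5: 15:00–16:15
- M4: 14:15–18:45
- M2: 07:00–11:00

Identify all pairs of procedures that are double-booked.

M1 & M2, M3 & M4, M3 & M5, M4 & M5, M4 & M6

Two intervals overlap when each starts before the other ends.
Sorted by start: M1, M2, M4, M3, M5, M6.
M2 starts before M1 ends → M1 and M2 overlap.
M4 starts after M1 ends, so M1 has no further overlaps.
M4 starts after M2 ends, so M2 has no further overlaps.
M3 starts before M4 ends → M4 and M3 overlap.
M5 starts before M4 ends → M4 and M5 overlap.
M6 starts before M4 ends → M4 and M6 overlap.
M5 starts before M3 ends → M3 and M5 overlap.
M6 starts after M3 ends.
M6 starts after M5 ends.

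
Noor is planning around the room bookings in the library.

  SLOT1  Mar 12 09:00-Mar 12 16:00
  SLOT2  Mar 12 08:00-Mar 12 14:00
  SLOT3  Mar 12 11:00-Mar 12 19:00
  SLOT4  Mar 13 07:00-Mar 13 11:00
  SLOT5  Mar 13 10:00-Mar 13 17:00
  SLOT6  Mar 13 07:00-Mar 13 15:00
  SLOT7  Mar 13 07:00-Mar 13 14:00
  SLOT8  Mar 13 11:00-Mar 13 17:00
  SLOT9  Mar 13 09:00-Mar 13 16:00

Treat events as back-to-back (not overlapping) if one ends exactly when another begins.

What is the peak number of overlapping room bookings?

Walk through starts and ends in time order (an end at T is processed before a start at T):
Mar 12 08:00 start SLOT2 → 1
Mar 12 09:00 start SLOT1 → 2
Mar 12 11:00 start SLOT3 → 3
Mar 12 14:00 end SLOT2 → 2
Mar 12 16:00 end SLOT1 → 1
Mar 12 19:00 end SLOT3 → 0
Mar 13 07:00 start SLOT4 → 1
Mar 13 07:00 start SLOT6 → 2
Mar 13 07:00 start SLOT7 → 3
Mar 13 09:00 start SLOT9 → 4
Mar 13 10:00 start SLOT5 → 5
Mar 13 11:00 end SLOT4 → 4
Mar 13 11:00 start SLOT8 → 5
Mar 13 14:00 end SLOT7 → 4
Mar 13 15:00 end SLOT6 → 3
Mar 13 16:00 end SLOT9 → 2
Mar 13 17:00 end SLOT5 → 1
Mar 13 17:00 end SLOT8 → 0
Peak is 5, at Mar 13 10:00 (SLOT4, SLOT5, SLOT6, SLOT7, SLOT9).

5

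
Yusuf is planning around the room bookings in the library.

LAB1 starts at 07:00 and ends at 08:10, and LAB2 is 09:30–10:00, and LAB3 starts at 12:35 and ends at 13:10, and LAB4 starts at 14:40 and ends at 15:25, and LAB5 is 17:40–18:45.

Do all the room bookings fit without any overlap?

Check each pair: they overlap iff neither finishes before the other starts.
Sorted by start: LAB1, LAB2, LAB3, LAB4, LAB5.
LAB2 starts after LAB1 ends; LAB1 is clear from here.
LAB3 starts after LAB2 ends; LAB2 is clear from here.
LAB4 starts after LAB3 ends; LAB3 is clear from here.
LAB5 starts after LAB4 ends.
Every pair is clear; the schedule has no overlaps.

Yes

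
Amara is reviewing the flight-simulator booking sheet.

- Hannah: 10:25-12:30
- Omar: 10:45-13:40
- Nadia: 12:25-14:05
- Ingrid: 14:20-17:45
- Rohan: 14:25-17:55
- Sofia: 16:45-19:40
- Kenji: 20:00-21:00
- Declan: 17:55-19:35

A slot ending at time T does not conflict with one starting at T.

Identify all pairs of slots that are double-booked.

Declan & Sofia, Hannah & Nadia, Hannah & Omar, Ingrid & Rohan, Ingrid & Sofia, Nadia & Omar, Rohan & Sofia

Sorted by start: Hannah, Omar, Nadia, Ingrid, Rohan, Sofia, Declan, Kenji.
Omar starts before Hannah ends → Hannah and Omar overlap.
Nadia starts before Hannah ends → Hannah and Nadia overlap.
Ingrid starts after Hannah ends, so Hannah has no further overlaps.
Nadia starts before Omar ends → Omar and Nadia overlap.
Ingrid starts after Omar ends, so Omar has no further overlaps.
Ingrid starts after Nadia ends, so Nadia has no further overlaps.
Rohan starts before Ingrid ends → Ingrid and Rohan overlap.
Sofia starts before Ingrid ends → Ingrid and Sofia overlap.
Declan starts after Ingrid ends, so Ingrid has no further overlaps.
Sofia starts before Rohan ends → Rohan and Sofia overlap.
Declan starts exactly when Rohan ends (back-to-back, no overlap), so Rohan has no further overlaps.
Declan starts before Sofia ends → Sofia and Declan overlap.
Kenji starts after Sofia ends.
Kenji starts after Declan ends.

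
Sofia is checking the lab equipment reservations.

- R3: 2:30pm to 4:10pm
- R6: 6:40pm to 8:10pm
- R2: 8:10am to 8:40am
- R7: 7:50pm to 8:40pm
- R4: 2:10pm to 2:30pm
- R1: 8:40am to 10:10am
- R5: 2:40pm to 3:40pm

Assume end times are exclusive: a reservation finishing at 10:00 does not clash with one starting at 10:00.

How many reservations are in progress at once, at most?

2

Sort all start/end points and keep a running count:
8:10am start R2 → 1
8:40am end R2 → 0
8:40am start R1 → 1
10:10am end R1 → 0
2:10pm start R4 → 1
2:30pm end R4 → 0
2:30pm start R3 → 1
2:40pm start R5 → 2
3:40pm end R5 → 1
4:10pm end R3 → 0
6:40pm start R6 → 1
7:50pm start R7 → 2
8:10pm end R6 → 1
8:40pm end R7 → 0
Peak is 2, at 2:40pm (R3, R5).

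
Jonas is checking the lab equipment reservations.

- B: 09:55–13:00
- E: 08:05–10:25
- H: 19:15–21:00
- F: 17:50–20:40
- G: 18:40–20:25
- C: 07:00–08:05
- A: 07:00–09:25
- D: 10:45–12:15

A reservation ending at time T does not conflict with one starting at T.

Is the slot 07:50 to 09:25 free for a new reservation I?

No — it overlaps A, C, E

A: starts 07:00 before I ends 09:25, and ends 09:25 after I starts 07:50 → overlap.
C: starts 07:00 before I ends 09:25, and ends 08:05 after I starts 07:50 → overlap.
E: starts 08:05 before I ends 09:25, and ends 10:25 after I starts 07:50 → overlap.
B: starts 09:55 at or after I ends 09:25 → clear.
D: starts 10:45 at or after I ends 09:25 → clear.
F: starts 17:50 at or after I ends 09:25 → clear.
G: starts 18:40 at or after I ends 09:25 → clear.
H: starts 19:15 at or after I ends 09:25 → clear.
I overlaps A, C, E.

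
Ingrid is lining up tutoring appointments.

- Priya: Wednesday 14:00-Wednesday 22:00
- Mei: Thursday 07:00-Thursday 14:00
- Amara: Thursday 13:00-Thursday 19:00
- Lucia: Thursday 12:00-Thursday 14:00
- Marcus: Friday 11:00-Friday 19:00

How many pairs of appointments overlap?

Sorted by start: Priya, Mei, Lucia, Amara, Marcus.
Mei starts after Priya ends, so nothing later overlaps Priya either.
Lucia starts before Mei ends → Mei and Lucia overlap.
Amara starts before Mei ends → Mei and Amara overlap.
Marcus starts after Mei ends.
Amara starts before Lucia ends → Lucia and Amara overlap.
Marcus starts after Lucia ends.
Marcus starts after Amara ends.
Overlapping pairs: Amara & Lucia, Amara & Mei, Lucia & Mei — 3 in total.

3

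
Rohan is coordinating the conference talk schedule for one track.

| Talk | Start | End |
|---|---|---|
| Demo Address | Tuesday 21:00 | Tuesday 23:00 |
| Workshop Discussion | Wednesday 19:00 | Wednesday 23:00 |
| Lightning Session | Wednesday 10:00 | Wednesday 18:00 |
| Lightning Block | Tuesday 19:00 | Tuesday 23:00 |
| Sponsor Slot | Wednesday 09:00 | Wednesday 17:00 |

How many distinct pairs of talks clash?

2

Sorted by start: Lightning Block, Demo Address, Sponsor Slot, Lightning Session, Workshop Discussion.
Demo Address starts before Lightning Block ends → Lightning Block and Demo Address overlap.
Sponsor Slot starts after Lightning Block ends, so Lightning Block has no further overlaps.
Sponsor Slot starts after Demo Address ends, so Demo Address has no further overlaps.
Lightning Session starts before Sponsor Slot ends → Sponsor Slot and Lightning Session overlap.
Workshop Discussion starts after Sponsor Slot ends.
Workshop Discussion starts after Lightning Session ends.
Overlapping pairs: Demo Address & Lightning Block, Lightning Session & Sponsor Slot — 2 in total.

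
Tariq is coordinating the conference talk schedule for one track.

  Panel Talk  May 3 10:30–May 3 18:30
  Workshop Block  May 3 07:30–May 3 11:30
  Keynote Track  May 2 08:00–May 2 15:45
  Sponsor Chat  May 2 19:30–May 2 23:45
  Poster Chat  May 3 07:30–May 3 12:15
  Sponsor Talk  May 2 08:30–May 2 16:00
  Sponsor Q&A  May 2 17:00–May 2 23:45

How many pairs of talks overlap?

5

Sorted by start: Keynote Track, Sponsor Talk, Sponsor Q&A, Sponsor Chat, Poster Chat, Workshop Block, Panel Talk.
Sponsor Talk starts before Keynote Track ends → Keynote Track and Sponsor Talk overlap.
Sponsor Q&A starts after Keynote Track ends, so Keynote Track has no further overlaps.
Sponsor Q&A starts after Sponsor Talk ends, so Sponsor Talk has no further overlaps.
Sponsor Chat starts before Sponsor Q&A ends → Sponsor Q&A and Sponsor Chat overlap.
Poster Chat starts after Sponsor Q&A ends, so Sponsor Q&A has no further overlaps.
Poster Chat starts after Sponsor Chat ends, so Sponsor Chat has no further overlaps.
Workshop Block starts before Poster Chat ends → Poster Chat and Workshop Block overlap.
Panel Talk starts before Poster Chat ends → Poster Chat and Panel Talk overlap.
Panel Talk starts before Workshop Block ends → Workshop Block and Panel Talk overlap.
Overlapping pairs: Keynote Track & Sponsor Talk, Panel Talk & Poster Chat, Panel Talk & Workshop Block, Poster Chat & Workshop Block, Sponsor Chat & Sponsor Q&A — 5 in total.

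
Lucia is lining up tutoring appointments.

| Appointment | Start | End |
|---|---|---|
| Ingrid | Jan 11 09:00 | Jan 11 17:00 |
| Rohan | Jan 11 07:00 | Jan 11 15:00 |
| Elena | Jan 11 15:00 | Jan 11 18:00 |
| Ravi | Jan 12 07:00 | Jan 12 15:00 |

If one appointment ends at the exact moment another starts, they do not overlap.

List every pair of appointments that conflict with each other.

Elena & Ingrid, Ingrid & Rohan

Two intervals overlap when each starts before the other ends.
Sorted by start: Rohan, Ingrid, Elena, Ravi.
Ingrid starts before Rohan ends → Rohan and Ingrid overlap.
Elena starts exactly when Rohan ends (back-to-back, no overlap) — done with Rohan.
Elena starts before Ingrid ends → Ingrid and Elena overlap.
Ravi starts after Ingrid ends.
Ravi starts after Elena ends.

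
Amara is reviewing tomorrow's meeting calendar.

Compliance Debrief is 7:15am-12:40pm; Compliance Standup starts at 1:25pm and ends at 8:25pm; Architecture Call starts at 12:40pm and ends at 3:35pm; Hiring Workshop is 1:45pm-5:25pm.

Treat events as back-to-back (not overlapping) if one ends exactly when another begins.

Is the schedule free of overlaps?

Two intervals overlap when each starts before the other ends.
Sorted by start: Compliance Debrief, Architecture Call, Compliance Standup, Hiring Workshop.
Architecture Call starts exactly when Compliance Debrief ends (back-to-back, no overlap), so Compliance Debrief has no further overlaps.
Compliance Standup starts before Architecture Call ends → Architecture Call and Compliance Standup overlap.
That's a conflict, so the schedule is not conflict-free.

No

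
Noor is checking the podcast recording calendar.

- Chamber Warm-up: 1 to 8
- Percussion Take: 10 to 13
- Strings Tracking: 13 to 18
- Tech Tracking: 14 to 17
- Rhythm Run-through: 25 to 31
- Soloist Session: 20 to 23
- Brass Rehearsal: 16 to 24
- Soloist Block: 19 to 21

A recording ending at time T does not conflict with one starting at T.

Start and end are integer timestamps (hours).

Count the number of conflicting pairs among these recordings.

6

Two intervals overlap when each starts before the other ends.
Sorted by start: Chamber Warm-up, Percussion Take, Strings Tracking, Tech Tracking, Brass Rehearsal, Soloist Block, Soloist Session, Rhythm Run-through.
Percussion Take starts after Chamber Warm-up ends, so Chamber Warm-up has no further overlaps.
Strings Tracking starts exactly when Percussion Take ends (back-to-back, no overlap), so Percussion Take has no further overlaps.
Tech Tracking starts before Strings Tracking ends → Strings Tracking and Tech Tracking overlap.
Brass Rehearsal starts before Strings Tracking ends → Strings Tracking and Brass Rehearsal overlap.
Soloist Block starts after Strings Tracking ends, so Strings Tracking has no further overlaps.
Brass Rehearsal starts before Tech Tracking ends → Tech Tracking and Brass Rehearsal overlap.
Soloist Block starts after Tech Tracking ends, so Tech Tracking has no further overlaps.
Soloist Block starts before Brass Rehearsal ends → Brass Rehearsal and Soloist Block overlap.
Soloist Session starts before Brass Rehearsal ends → Brass Rehearsal and Soloist Session overlap.
Rhythm Run-through starts after Brass Rehearsal ends.
Soloist Session starts before Soloist Block ends → Soloist Block and Soloist Session overlap.
Rhythm Run-through starts after Soloist Block ends.
Rhythm Run-through starts after Soloist Session ends.
Overlapping pairs: Brass Rehearsal & Soloist Block, Brass Rehearsal & Soloist Session, Brass Rehearsal & Strings Tracking, Brass Rehearsal & Tech Tracking, Soloist Block & Soloist Session, Strings Tracking & Tech Tracking — 6 in total.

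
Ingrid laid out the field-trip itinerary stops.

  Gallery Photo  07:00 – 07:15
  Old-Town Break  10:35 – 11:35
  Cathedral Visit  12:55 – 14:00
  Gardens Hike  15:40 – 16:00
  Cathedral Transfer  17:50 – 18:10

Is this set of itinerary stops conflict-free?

Yes

Sorted by start: Gallery Photo, Old-Town Break, Cathedral Visit, Gardens Hike, Cathedral Transfer.
Old-Town Break starts after Gallery Photo ends, so Gallery Photo has no further overlaps.
Cathedral Visit starts after Old-Town Break ends, so Old-Town Break has no further overlaps.
Gardens Hike starts after Cathedral Visit ends, so Cathedral Visit has no further overlaps.
Cathedral Transfer starts after Gardens Hike ends.
Every pair is clear; the schedule has no overlaps.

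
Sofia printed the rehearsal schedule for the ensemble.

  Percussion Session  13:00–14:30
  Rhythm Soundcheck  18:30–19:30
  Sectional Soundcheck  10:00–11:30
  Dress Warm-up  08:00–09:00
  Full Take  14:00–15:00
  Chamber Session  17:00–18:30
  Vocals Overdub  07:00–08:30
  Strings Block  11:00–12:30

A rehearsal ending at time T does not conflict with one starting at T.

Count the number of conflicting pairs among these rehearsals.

3

Two intervals overlap when each starts before the other ends.
Sorted by start: Vocals Overdub, Dress Warm-up, Sectional Soundcheck, Strings Block, Percussion Session, Full Take, Chamber Session, Rhythm Soundcheck.
Dress Warm-up starts before Vocals Overdub ends → Vocals Overdub and Dress Warm-up overlap.
Sectional Soundcheck starts after Vocals Overdub ends, so nothing later overlaps Vocals Overdub either.
Sectional Soundcheck starts after Dress Warm-up ends, so nothing later overlaps Dress Warm-up either.
Strings Block starts before Sectional Soundcheck ends → Sectional Soundcheck and Strings Block overlap.
Percussion Session starts after Sectional Soundcheck ends, so nothing later overlaps Sectional Soundcheck either.
Percussion Session starts after Strings Block ends, so nothing later overlaps Strings Block either.
Full Take starts before Percussion Session ends → Percussion Session and Full Take overlap.
Chamber Session starts after Percussion Session ends, so nothing later overlaps Percussion Session either.
Chamber Session starts after Full Take ends, so nothing later overlaps Full Take either.
Rhythm Soundcheck starts exactly when Chamber Session ends (back-to-back, no overlap).
Overlapping pairs: Dress Warm-up & Vocals Overdub, Full Take & Percussion Session, Sectional Soundcheck & Strings Block — 3 in total.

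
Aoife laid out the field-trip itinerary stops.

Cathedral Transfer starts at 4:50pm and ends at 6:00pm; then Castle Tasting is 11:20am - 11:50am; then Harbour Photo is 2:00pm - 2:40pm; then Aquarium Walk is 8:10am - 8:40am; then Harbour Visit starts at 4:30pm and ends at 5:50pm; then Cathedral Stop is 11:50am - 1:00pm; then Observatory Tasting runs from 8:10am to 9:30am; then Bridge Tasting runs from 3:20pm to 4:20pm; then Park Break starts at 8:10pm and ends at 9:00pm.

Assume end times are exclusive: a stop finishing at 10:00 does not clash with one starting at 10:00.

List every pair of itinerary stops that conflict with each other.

Check each pair: they overlap iff neither finishes before the other starts.
Sorted by start: Aquarium Walk, Observatory Tasting, Castle Tasting, Cathedral Stop, Harbour Photo, Bridge Tasting, Harbour Visit, Cathedral Transfer, Park Break.
Observatory Tasting starts before Aquarium Walk ends → Aquarium Walk and Observatory Tasting overlap.
Castle Tasting starts after Aquarium Walk ends; Aquarium Walk is clear from here.
Castle Tasting starts after Observatory Tasting ends; Observatory Tasting is clear from here.
Cathedral Stop starts exactly when Castle Tasting ends (back-to-back, no overlap); Castle Tasting is clear from here.
Harbour Photo starts after Cathedral Stop ends; Cathedral Stop is clear from here.
Bridge Tasting starts after Harbour Photo ends; Harbour Photo is clear from here.
Harbour Visit starts after Bridge Tasting ends; Bridge Tasting is clear from here.
Cathedral Transfer starts before Harbour Visit ends → Harbour Visit and Cathedral Transfer overlap.
Park Break starts after Harbour Visit ends.
Park Break starts after Cathedral Transfer ends.

Aquarium Walk & Observatory Tasting, Cathedral Transfer & Harbour Visit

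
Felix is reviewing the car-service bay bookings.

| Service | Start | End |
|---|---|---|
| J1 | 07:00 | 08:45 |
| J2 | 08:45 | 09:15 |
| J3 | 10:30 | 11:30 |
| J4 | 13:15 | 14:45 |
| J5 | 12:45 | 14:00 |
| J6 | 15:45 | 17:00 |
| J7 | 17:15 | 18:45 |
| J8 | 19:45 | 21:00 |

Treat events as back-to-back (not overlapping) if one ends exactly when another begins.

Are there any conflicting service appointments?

Sorted by start: J1, J2, J3, J5, J4, J6, J7, J8.
J2 starts exactly when J1 ends (back-to-back, no overlap) — done with J1.
J3 starts after J2 ends — done with J2.
J5 starts after J3 ends — done with J3.
J4 starts before J5 ends → J5 and J4 overlap.
That's a conflict, so the schedule is not conflict-free.

Yes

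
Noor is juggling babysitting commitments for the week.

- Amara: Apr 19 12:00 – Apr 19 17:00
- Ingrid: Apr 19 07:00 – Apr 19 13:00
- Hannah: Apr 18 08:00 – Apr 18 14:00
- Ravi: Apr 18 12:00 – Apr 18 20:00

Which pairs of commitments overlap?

Amara & Ingrid, Hannah & Ravi

Sorted by start: Hannah, Ravi, Ingrid, Amara.
Ravi starts before Hannah ends → Hannah and Ravi overlap.
Ingrid starts after Hannah ends — done with Hannah.
Ingrid starts after Ravi ends — done with Ravi.
Amara starts before Ingrid ends → Ingrid and Amara overlap.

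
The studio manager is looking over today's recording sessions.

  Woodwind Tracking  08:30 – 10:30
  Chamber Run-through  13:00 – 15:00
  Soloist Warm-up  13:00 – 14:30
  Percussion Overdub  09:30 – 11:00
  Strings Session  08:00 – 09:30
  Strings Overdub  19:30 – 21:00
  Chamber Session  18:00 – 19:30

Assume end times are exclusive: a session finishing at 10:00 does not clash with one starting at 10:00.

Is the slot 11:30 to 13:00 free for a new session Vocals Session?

Strings Session: ends 09:30 at or before Vocals Session starts 11:30 → clear.
Woodwind Tracking: ends 10:30 at or before Vocals Session starts 11:30 → clear.
Percussion Overdub: ends 11:00 at or before Vocals Session starts 11:30 → clear.
Chamber Run-through: starts 13:00 at or after Vocals Session ends 13:00 → clear.
Soloist Warm-up: starts 13:00 at or after Vocals Session ends 13:00 → clear.
Chamber Session: starts 18:00 at or after Vocals Session ends 13:00 → clear.
Strings Overdub: starts 19:30 at or after Vocals Session ends 13:00 → clear.

Yes — the slot is free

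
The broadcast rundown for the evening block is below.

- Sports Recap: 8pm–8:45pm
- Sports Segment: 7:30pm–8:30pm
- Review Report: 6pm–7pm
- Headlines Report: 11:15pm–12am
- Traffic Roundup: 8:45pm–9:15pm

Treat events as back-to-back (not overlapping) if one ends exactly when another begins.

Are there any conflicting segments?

Sorted by start: Review Report, Sports Segment, Sports Recap, Traffic Roundup, Headlines Report.
Sports Segment starts after Review Report ends, so nothing later overlaps Review Report either.
Sports Recap starts before Sports Segment ends → Sports Segment and Sports Recap overlap.
That's a conflict, so the schedule is not conflict-free.

Yes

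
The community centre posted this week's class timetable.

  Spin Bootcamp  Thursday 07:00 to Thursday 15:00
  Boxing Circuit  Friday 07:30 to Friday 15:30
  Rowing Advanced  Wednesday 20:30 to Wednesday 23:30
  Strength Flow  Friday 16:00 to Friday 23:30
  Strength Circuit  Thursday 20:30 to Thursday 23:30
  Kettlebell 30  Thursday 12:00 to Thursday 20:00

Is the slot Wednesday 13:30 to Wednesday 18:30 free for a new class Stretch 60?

Yes — the slot is free

Rowing Advanced: starts Wednesday 20:30 at or after Stretch 60 ends Wednesday 18:30 → clear.
Spin Bootcamp: starts Thursday 07:00 at or after Stretch 60 ends Wednesday 18:30 → clear.
Kettlebell 30: starts Thursday 12:00 at or after Stretch 60 ends Wednesday 18:30 → clear.
Strength Circuit: starts Thursday 20:30 at or after Stretch 60 ends Wednesday 18:30 → clear.
Boxing Circuit: starts Friday 07:30 at or after Stretch 60 ends Wednesday 18:30 → clear.
Strength Flow: starts Friday 16:00 at or after Stretch 60 ends Wednesday 18:30 → clear.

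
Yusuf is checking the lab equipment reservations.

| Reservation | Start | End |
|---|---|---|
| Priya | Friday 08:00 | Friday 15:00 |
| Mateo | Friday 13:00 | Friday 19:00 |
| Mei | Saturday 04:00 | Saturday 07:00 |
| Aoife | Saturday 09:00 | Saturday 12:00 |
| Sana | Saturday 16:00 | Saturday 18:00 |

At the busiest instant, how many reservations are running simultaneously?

Walk through starts and ends in time order (an end at T is processed before a start at T):
Friday 08:00 start Priya → 1
Friday 13:00 start Mateo → 2
Friday 15:00 end Priya → 1
Friday 19:00 end Mateo → 0
Saturday 04:00 start Mei → 1
Saturday 07:00 end Mei → 0
Saturday 09:00 start Aoife → 1
Saturday 12:00 end Aoife → 0
Saturday 16:00 start Sana → 1
Saturday 18:00 end Sana → 0
Peak is 2, at Friday 13:00 (Mateo, Priya).

2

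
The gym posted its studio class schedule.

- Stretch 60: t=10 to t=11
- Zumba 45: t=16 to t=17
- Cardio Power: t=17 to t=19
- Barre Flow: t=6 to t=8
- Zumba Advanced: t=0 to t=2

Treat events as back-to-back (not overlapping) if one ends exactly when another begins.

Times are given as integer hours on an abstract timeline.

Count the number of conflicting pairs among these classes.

Sorted by start: Zumba Advanced, Barre Flow, Stretch 60, Zumba 45, Cardio Power.
Barre Flow starts after Zumba Advanced ends, so Zumba Advanced has no further overlaps.
Stretch 60 starts after Barre Flow ends, so Barre Flow has no further overlaps.
Zumba 45 starts after Stretch 60 ends, so Stretch 60 has no further overlaps.
Cardio Power starts exactly when Zumba 45 ends (back-to-back, no overlap).
No pair overlaps.

0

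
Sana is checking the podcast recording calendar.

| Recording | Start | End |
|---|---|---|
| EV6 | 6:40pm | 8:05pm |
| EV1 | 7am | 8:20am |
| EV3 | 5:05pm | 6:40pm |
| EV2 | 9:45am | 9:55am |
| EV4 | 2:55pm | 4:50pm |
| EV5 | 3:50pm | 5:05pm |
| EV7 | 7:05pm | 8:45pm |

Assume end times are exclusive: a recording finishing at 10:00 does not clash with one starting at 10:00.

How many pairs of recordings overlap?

Two intervals overlap when each starts before the other ends.
Sorted by start: EV1, EV2, EV4, EV5, EV3, EV6, EV7.
EV2 starts after EV1 ends, so EV1 has no further overlaps.
EV4 starts after EV2 ends, so EV2 has no further overlaps.
EV5 starts before EV4 ends → EV4 and EV5 overlap.
EV3 starts after EV4 ends, so EV4 has no further overlaps.
EV3 starts exactly when EV5 ends (back-to-back, no overlap), so EV5 has no further overlaps.
EV6 starts exactly when EV3 ends (back-to-back, no overlap), so EV3 has no further overlaps.
EV7 starts before EV6 ends → EV6 and EV7 overlap.
Overlapping pairs: EV4 & EV5, EV6 & EV7 — 2 in total.

2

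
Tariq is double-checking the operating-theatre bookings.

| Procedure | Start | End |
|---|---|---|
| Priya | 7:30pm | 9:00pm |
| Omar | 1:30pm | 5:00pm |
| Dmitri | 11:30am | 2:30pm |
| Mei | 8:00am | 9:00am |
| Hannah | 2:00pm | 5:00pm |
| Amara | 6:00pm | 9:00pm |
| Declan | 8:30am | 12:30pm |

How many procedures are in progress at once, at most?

Walk through starts and ends in time order (an end at T is processed before a start at T):
8:00am start Mei → 1
8:30am start Declan → 2
9:00am end Mei → 1
11:30am start Dmitri → 2
12:30pm end Declan → 1
1:30pm start Omar → 2
2:00pm start Hannah → 3
2:30pm end Dmitri → 2
5:00pm end Hannah → 1
5:00pm end Omar → 0
6:00pm start Amara → 1
7:30pm start Priya → 2
9:00pm end Amara → 1
9:00pm end Priya → 0
Peak is 3, at 2:00pm (Dmitri, Hannah, Omar).

3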